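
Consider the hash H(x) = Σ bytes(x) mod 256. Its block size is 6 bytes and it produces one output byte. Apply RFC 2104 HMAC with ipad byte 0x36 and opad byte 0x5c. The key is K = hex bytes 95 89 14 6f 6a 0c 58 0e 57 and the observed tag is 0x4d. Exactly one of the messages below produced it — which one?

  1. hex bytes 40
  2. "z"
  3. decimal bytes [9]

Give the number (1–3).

3

Key hex bytes 95 89 14 6f 6a 0c 58 0e 57 is 9 bytes > B = 6, so hash it first: H(key) = d4, then zero-pad to 6 bytes: K' = d4 00 00 00 00 00.
K' ⊕ ipad = e2 36 36 36 36 36; K' ⊕ opad = 88 5c 5c 5c 5c 5c.
m1: inner = H(e2 36 36 36 36 36 40) = 30; tag = H(88 5c 5c 5c 5c 5c 30) = 84
m2: inner = H(e2 36 36 36 36 36 7a) = 6a; tag = H(88 5c 5c 5c 5c 5c 6a) = be
m3: inner = H(e2 36 36 36 36 36 09) = f9; tag = H(88 5c 5c 5c 5c 5c f9) = 4d ← matches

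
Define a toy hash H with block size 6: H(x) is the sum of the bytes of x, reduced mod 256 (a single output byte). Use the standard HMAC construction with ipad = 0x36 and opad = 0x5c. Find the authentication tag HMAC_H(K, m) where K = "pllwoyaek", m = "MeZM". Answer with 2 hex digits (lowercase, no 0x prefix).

a5

Key "pllwoyaek" = 70 6c 6c 77 6f 79 61 65 6b is 9 bytes > B = 6, so hash it first: H(key) = d8, then zero-pad to 6 bytes: K' = d8 00 00 00 00 00.
K' ⊕ ipad = ee 36 36 36 36 36.  K' ⊕ opad = 84 5c 5c 5c 5c 5c.
Inner input = (K'⊕ipad) ∥ m = ee 36 36 36 36 36 ∥ 4d 65 5a 4d.
Inner hash: sum = 238+54+54+54+54+54+77+101+90+77 = 853; mod 256 = 85 → 55.
Outer input = (K'⊕opad) ∥ inner = 84 5c 5c 5c 5c 5c ∥ 55.
Outer hash (tag): sum = 132+92+92+92+92+92+85 = 677; mod 256 = 165 → a5.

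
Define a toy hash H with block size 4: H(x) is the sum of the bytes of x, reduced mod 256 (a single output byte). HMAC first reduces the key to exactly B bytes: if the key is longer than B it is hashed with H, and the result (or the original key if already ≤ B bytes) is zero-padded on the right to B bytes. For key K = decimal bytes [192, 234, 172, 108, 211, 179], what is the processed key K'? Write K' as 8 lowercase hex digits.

48000000

|K| = 6 > B = 4, so first hash the key.
H(K): sum = 192+234+172+108+211+179 = 1096; mod 256 = 72 → 48.
Zero-pad H(K) = 48 to 4 bytes: K' = 48 00 00 00.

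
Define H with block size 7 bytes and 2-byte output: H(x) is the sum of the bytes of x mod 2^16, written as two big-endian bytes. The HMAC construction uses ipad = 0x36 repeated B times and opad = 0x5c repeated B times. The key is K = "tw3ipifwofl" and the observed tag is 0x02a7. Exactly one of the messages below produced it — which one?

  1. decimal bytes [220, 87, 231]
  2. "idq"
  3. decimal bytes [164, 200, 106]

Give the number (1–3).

3

Key "tw3ipifwofl" = 74 77 33 69 70 69 66 77 6f 66 6c is 11 bytes > B = 7, so hash it first: H(key) = 04 7e, then zero-pad to 7 bytes: K' = 04 7e 00 00 00 00 00.
K' ⊕ ipad = 32 48 36 36 36 36 36; K' ⊕ opad = 58 22 5c 5c 5c 5c 5c.
m1: inner = H(32 48 36 36 36 36 36 dc 57 e7) = 03 a2; tag = H(58 22 5c 5c 5c 5c 5c 03 a2) = 02eb
m2: inner = H(32 48 36 36 36 36 36 69 64 71) = 02 c6; tag = H(58 22 5c 5c 5c 5c 5c 02 c6) = 030e
m3: inner = H(32 48 36 36 36 36 36 a4 c8 6a) = 03 5e; tag = H(58 22 5c 5c 5c 5c 5c 03 5e) = 02a7 ← matches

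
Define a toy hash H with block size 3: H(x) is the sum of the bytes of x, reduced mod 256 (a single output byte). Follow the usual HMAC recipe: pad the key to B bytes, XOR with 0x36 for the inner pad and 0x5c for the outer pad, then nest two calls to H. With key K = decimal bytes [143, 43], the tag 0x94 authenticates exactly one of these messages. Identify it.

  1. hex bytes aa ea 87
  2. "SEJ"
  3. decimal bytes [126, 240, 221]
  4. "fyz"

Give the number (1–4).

2

Key decimal bytes [143, 43] = 8f 2b is 2 bytes ≤ B = 3; zero-pad to 3 bytes: K' = 8f 2b 00.
K' ⊕ ipad = b9 1d 36; K' ⊕ opad = d3 77 5c.
m1: inner = H(b9 1d 36 aa ea 87) = 27; tag = H(d3 77 5c 27) = cd
m2: inner = H(b9 1d 36 53 45 4a) = ee; tag = H(d3 77 5c ee) = 94 ← matches
m3: inner = H(b9 1d 36 7e f0 dd) = 57; tag = H(d3 77 5c 57) = fd
m4: inner = H(b9 1d 36 66 79 7a) = 65; tag = H(d3 77 5c 65) = 0b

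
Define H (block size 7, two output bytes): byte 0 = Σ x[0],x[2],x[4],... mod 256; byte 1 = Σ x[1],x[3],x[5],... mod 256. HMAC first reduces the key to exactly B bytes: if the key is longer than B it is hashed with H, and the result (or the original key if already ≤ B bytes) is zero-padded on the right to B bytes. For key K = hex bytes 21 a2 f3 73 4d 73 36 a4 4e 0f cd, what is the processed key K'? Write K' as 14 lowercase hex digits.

|K| = 11 > B = 7, so first hash the key.
H(K): even-index sum = 690 mod 256 = 178; odd-index sum = 571 mod 256 = 59 → b2 3b.
Zero-pad H(K) = b2 3b to 7 bytes: K' = b2 3b 00 00 00 00 00.

b23b0000000000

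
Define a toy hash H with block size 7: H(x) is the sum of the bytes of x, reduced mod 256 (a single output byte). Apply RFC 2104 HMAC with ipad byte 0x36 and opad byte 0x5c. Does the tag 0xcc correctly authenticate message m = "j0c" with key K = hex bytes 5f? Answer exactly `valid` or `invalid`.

invalid

Key hex bytes 5f is 1 byte ≤ B = 7; zero-pad to 7 bytes: K' = 5f 00 00 00 00 00 00.
K' ⊕ ipad = 69 36 36 36 36 36 36; K' ⊕ opad = 03 5c 5c 5c 5c 5c 5c.
Inner hash: sum = 105+54+54+54+54+54+54+106+48+99 = 682; mod 256 = 170 → aa.
Outer hash (recomputed tag): sum = 3+92+92+92+92+92+92+170 = 725; mod 256 = 213 → d5.
Recomputed tag = d5; claimed = cc → mismatch.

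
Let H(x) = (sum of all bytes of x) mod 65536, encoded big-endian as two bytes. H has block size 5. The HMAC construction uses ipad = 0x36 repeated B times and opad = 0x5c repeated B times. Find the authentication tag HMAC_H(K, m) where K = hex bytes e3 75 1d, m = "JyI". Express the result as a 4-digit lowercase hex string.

029e

Key hex bytes e3 75 1d is 3 bytes ≤ B = 5; zero-pad to 5 bytes: K' = e3 75 1d 00 00.
K' ⊕ ipad = d5 43 2b 36 36.  K' ⊕ opad = bf 29 41 5c 5c.
Inner input = (K'⊕ipad) ∥ m = d5 43 2b 36 36 ∥ 4a 79 49.
Inner hash: sum = 213+67+43+54+54+74+121+73 = 699 → 02 bb.
Outer input = (K'⊕opad) ∥ inner = bf 29 41 5c 5c ∥ 02 bb.
Outer hash (tag): sum = 191+41+65+92+92+2+187 = 670 → 02 9e.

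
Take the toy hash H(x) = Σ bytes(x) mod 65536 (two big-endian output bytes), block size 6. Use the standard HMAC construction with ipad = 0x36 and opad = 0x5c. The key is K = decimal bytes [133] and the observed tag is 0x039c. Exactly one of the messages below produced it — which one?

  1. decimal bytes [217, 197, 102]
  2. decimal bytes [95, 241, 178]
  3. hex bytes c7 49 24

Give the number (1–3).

3

Key decimal bytes [133] = 85 is 1 byte ≤ B = 6; zero-pad to 6 bytes: K' = 85 00 00 00 00 00.
K' ⊕ ipad = b3 36 36 36 36 36; K' ⊕ opad = d9 5c 5c 5c 5c 5c.
m1: inner = H(b3 36 36 36 36 36 d9 c5 66) = 03 c5; tag = H(d9 5c 5c 5c 5c 5c 03 c5) = 036d
m2: inner = H(b3 36 36 36 36 36 5f f1 b2) = 03 c3; tag = H(d9 5c 5c 5c 5c 5c 03 c3) = 036b
m3: inner = H(b3 36 36 36 36 36 c7 49 24) = 02 f5; tag = H(d9 5c 5c 5c 5c 5c 02 f5) = 039c ← matches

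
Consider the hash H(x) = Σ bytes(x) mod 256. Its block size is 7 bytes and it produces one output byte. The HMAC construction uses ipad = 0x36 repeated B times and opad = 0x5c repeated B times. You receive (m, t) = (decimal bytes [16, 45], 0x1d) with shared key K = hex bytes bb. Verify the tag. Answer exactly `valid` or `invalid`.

Key hex bytes bb is 1 byte ≤ B = 7; zero-pad to 7 bytes: K' = bb 00 00 00 00 00 00.
K' ⊕ ipad = 8d 36 36 36 36 36 36; K' ⊕ opad = e7 5c 5c 5c 5c 5c 5c.
Inner hash: sum = 141+54+54+54+54+54+54+16+45 = 526; mod 256 = 14 → 0e.
Outer hash (recomputed tag): sum = 231+92+92+92+92+92+92+14 = 797; mod 256 = 29 → 1d.
Recomputed tag = 1d; claimed = 1d → match.

valid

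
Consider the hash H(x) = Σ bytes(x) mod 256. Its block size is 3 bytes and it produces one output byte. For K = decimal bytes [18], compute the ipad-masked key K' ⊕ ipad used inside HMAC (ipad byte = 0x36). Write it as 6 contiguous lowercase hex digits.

Key decimal bytes [18] = 12 is 1 byte ≤ B = 3; zero-pad to 3 bytes: K' = 12 00 00.
XOR each byte with 0x36: 12⊕36=24, 00⊕36=36, 00⊕36=36.

243636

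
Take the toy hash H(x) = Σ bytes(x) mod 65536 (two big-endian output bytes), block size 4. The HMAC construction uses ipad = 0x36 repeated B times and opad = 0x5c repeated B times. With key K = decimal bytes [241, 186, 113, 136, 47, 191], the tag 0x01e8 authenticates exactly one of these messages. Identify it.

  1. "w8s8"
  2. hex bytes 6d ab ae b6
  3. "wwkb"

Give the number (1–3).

3

Key decimal bytes [241, 186, 113, 136, 47, 191] = f1 ba 71 88 2f bf is 6 bytes > B = 4, so hash it first: H(key) = 03 92, then zero-pad to 4 bytes: K' = 03 92 00 00.
K' ⊕ ipad = 35 a4 36 36; K' ⊕ opad = 5f ce 5c 5c.
m1: inner = H(35 a4 36 36 77 38 73 38) = 02 9f; tag = H(5f ce 5c 5c 02 9f) = 0286
m2: inner = H(35 a4 36 36 6d ab ae b6) = 03 c1; tag = H(5f ce 5c 5c 03 c1) = 02a9
m3: inner = H(35 a4 36 36 77 77 6b 62) = 03 00; tag = H(5f ce 5c 5c 03 00) = 01e8 ← matches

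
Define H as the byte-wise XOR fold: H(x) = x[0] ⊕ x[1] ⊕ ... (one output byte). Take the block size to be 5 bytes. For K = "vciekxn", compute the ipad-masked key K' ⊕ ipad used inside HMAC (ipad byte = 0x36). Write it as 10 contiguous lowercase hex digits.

5236363636

Key "vciekxn" = 76 63 69 65 6b 78 6e is 7 bytes > B = 5, so hash it first: H(key) = 64, then zero-pad to 5 bytes: K' = 64 00 00 00 00.
XOR each byte with 0x36: 64⊕36=52, 00⊕36=36, 00⊕36=36, 00⊕36=36, 00⊕36=36.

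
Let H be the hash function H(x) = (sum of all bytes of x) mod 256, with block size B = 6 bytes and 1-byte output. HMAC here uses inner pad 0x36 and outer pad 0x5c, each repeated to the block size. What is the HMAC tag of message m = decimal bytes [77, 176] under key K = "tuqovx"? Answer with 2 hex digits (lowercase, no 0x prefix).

af

Key "tuqovx" = 74 75 71 6f 76 78 is exactly B = 6 bytes: K' = 74 75 71 6f 76 78.
K' ⊕ ipad = 42 43 47 59 40 4e.  K' ⊕ opad = 28 29 2d 33 2a 24.
Inner input = (K'⊕ipad) ∥ m = 42 43 47 59 40 4e ∥ 4d b0.
Inner hash: sum = 66+67+71+89+64+78+77+176 = 688; mod 256 = 176 → b0.
Outer input = (K'⊕opad) ∥ inner = 28 29 2d 33 2a 24 ∥ b0.
Outer hash (tag): sum = 40+41+45+51+42+36+176 = 431; mod 256 = 175 → af.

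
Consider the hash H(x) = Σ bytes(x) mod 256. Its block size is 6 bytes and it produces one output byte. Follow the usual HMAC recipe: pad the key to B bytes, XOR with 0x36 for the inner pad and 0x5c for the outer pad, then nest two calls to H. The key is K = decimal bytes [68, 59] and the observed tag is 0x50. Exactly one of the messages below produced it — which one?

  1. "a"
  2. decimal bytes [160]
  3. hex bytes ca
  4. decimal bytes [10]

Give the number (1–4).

4

Key decimal bytes [68, 59] = 44 3b is 2 bytes ≤ B = 6; zero-pad to 6 bytes: K' = 44 3b 00 00 00 00.
K' ⊕ ipad = 72 0d 36 36 36 36; K' ⊕ opad = 18 67 5c 5c 5c 5c.
m1: inner = H(72 0d 36 36 36 36 61) = b8; tag = H(18 67 5c 5c 5c 5c b8) = a7
m2: inner = H(72 0d 36 36 36 36 a0) = f7; tag = H(18 67 5c 5c 5c 5c f7) = e6
m3: inner = H(72 0d 36 36 36 36 ca) = 21; tag = H(18 67 5c 5c 5c 5c 21) = 10
m4: inner = H(72 0d 36 36 36 36 0a) = 61; tag = H(18 67 5c 5c 5c 5c 61) = 50 ← matches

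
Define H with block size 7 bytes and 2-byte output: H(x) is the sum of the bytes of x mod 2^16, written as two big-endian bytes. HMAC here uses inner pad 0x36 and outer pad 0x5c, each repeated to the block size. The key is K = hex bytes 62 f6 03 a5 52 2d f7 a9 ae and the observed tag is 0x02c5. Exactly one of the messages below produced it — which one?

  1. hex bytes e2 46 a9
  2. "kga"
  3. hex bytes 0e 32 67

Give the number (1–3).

1

Key hex bytes 62 f6 03 a5 52 2d f7 a9 ae is 9 bytes > B = 7, so hash it first: H(key) = 04 cd, then zero-pad to 7 bytes: K' = 04 cd 00 00 00 00 00.
K' ⊕ ipad = 32 fb 36 36 36 36 36; K' ⊕ opad = 58 91 5c 5c 5c 5c 5c.
m1: inner = H(32 fb 36 36 36 36 36 e2 46 a9) = 04 0c; tag = H(58 91 5c 5c 5c 5c 5c 04 0c) = 02c5 ← matches
m2: inner = H(32 fb 36 36 36 36 36 6b 67 61) = 03 6e; tag = H(58 91 5c 5c 5c 5c 5c 03 6e) = 0326
m3: inner = H(32 fb 36 36 36 36 36 0e 32 67) = 02 e2; tag = H(58 91 5c 5c 5c 5c 5c 02 e2) = 0399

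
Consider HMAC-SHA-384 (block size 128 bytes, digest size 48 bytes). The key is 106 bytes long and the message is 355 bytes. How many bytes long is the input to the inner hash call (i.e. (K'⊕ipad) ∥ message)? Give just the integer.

483

Key is 106 ≤ 128 bytes, zero-padded: |K'| = 128.
Inner input = (K'⊕ipad) ∥ m → 128 + 355 = 483 bytes.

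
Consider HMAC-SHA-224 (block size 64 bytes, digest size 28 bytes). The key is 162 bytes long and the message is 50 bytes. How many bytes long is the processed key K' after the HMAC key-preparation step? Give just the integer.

Key is 162 > 64 bytes, so it is hashed to 28 bytes then zero-padded to 64: |K'| = 64.

64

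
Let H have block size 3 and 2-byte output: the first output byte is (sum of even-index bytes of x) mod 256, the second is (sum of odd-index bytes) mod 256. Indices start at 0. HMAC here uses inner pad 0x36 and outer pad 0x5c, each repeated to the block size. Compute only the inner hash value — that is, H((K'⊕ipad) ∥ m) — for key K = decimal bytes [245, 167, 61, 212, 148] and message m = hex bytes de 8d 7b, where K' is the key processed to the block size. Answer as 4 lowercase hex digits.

Key decimal bytes [245, 167, 61, 212, 148] = f5 a7 3d d4 94 is 5 bytes > B = 3, so hash it first: H(key) = c6 7b, then zero-pad to 3 bytes: K' = c6 7b 00.
K' ⊕ ipad = f0 4d 36.
Inner input = f0 4d 36 ∥ de 8d 7b.
Inner hash: even-index sum = 435 mod 256 = 179; odd-index sum = 422 mod 256 = 166 → b3 a6.

b3a6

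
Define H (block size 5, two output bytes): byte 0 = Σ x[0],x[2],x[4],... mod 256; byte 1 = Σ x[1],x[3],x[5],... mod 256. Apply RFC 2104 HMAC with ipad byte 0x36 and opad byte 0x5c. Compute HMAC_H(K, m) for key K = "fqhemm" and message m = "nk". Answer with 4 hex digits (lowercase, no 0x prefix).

Key "fqhemm" = 66 71 68 65 6d 6d is 6 bytes > B = 5, so hash it first: H(key) = 3b 43, then zero-pad to 5 bytes: K' = 3b 43 00 00 00.
K' ⊕ ipad = 0d 75 36 36 36.  K' ⊕ opad = 67 1f 5c 5c 5c.
Inner input = (K'⊕ipad) ∥ m = 0d 75 36 36 36 ∥ 6e 6b.
Inner hash: even-index sum = 228 mod 256 = 228; odd-index sum = 281 mod 256 = 25 → e4 19.
Outer input = (K'⊕opad) ∥ inner = 67 1f 5c 5c 5c ∥ e4 19.
Outer hash (tag): even-index sum = 312 mod 256 = 56; odd-index sum = 351 mod 256 = 95 → 38 5f.

385f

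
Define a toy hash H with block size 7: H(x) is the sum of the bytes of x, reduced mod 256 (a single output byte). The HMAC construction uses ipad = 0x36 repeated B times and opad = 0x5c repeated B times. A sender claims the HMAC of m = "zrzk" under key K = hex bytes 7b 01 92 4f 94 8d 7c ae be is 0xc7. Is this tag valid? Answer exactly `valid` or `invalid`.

valid

Key hex bytes 7b 01 92 4f 94 8d 7c ae be is 9 bytes > B = 7, so hash it first: H(key) = 66, then zero-pad to 7 bytes: K' = 66 00 00 00 00 00 00.
K' ⊕ ipad = 50 36 36 36 36 36 36; K' ⊕ opad = 3a 5c 5c 5c 5c 5c 5c.
Inner hash: sum = 80+54+54+54+54+54+54+122+114+122+107 = 869; mod 256 = 101 → 65.
Outer hash (recomputed tag): sum = 58+92+92+92+92+92+92+101 = 711; mod 256 = 199 → c7.
Recomputed tag = c7; claimed = c7 → match.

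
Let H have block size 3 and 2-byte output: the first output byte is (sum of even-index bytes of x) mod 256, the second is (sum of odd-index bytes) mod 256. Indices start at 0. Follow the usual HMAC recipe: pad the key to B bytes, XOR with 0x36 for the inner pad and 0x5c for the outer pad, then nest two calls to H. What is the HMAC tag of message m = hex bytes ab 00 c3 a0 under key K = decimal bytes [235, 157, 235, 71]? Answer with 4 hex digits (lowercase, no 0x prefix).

266e

Key decimal bytes [235, 157, 235, 71] = eb 9d eb 47 is 4 bytes > B = 3, so hash it first: H(key) = d6 e4, then zero-pad to 3 bytes: K' = d6 e4 00.
K' ⊕ ipad = e0 d2 36.  K' ⊕ opad = 8a b8 5c.
Inner input = (K'⊕ipad) ∥ m = e0 d2 36 ∥ ab 00 c3 a0.
Inner hash: even-index sum = 438 mod 256 = 182; odd-index sum = 576 mod 256 = 64 → b6 40.
Outer input = (K'⊕opad) ∥ inner = 8a b8 5c ∥ b6 40.
Outer hash (tag): even-index sum = 294 mod 256 = 38; odd-index sum = 366 mod 256 = 110 → 26 6e.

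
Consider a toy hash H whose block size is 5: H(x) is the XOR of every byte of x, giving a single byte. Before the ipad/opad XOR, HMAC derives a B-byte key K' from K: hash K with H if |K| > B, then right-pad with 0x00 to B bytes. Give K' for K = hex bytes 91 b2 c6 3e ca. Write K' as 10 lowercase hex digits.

Key hex bytes 91 b2 c6 3e ca is exactly B = 5 bytes: K' = 91 b2 c6 3e ca.

91b2c63eca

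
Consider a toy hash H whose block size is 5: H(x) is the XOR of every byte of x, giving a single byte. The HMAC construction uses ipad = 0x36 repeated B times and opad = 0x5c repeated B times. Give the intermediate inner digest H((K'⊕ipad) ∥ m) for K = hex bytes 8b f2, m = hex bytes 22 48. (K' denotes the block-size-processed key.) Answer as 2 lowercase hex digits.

25

Key hex bytes 8b f2 is 2 bytes ≤ B = 5; zero-pad to 5 bytes: K' = 8b f2 00 00 00.
K' ⊕ ipad = bd c4 36 36 36.
Inner input = bd c4 36 36 36 ∥ 22 48.
Inner hash: XOR bd⊕c4⊕36⊕36⊕36⊕22⊕48 = 25.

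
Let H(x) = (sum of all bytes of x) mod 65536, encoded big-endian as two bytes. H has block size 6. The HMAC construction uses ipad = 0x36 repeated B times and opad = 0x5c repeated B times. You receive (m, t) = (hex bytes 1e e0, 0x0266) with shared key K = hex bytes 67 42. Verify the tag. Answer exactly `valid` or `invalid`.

valid

Key hex bytes 67 42 is 2 bytes ≤ B = 6; zero-pad to 6 bytes: K' = 67 42 00 00 00 00.
K' ⊕ ipad = 51 74 36 36 36 36; K' ⊕ opad = 3b 1e 5c 5c 5c 5c.
Inner hash: sum = 81+116+54+54+54+54+30+224 = 667 → 02 9b.
Outer hash (recomputed tag): sum = 59+30+92+92+92+92+2+155 = 614 → 02 66.
Recomputed tag = 0266; claimed = 0266 → match.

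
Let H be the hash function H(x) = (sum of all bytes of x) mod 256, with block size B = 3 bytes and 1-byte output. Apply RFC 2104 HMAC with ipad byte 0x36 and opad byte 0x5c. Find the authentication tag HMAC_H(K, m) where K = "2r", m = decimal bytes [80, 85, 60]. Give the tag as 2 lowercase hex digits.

Key "2r" = 32 72 is 2 bytes ≤ B = 3; zero-pad to 3 bytes: K' = 32 72 00.
K' ⊕ ipad = 04 44 36.  K' ⊕ opad = 6e 2e 5c.
Inner input = (K'⊕ipad) ∥ m = 04 44 36 ∥ 50 55 3c.
Inner hash: sum = 4+68+54+80+85+60 = 351; mod 256 = 95 → 5f.
Outer input = (K'⊕opad) ∥ inner = 6e 2e 5c ∥ 5f.
Outer hash (tag): sum = 110+46+92+95 = 343; mod 256 = 87 → 57.

57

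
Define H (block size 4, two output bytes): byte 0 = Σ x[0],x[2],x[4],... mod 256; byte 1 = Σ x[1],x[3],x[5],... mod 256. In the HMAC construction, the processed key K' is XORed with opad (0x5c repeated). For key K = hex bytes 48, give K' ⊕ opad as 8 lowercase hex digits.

Key hex bytes 48 is 1 byte ≤ B = 4; zero-pad to 4 bytes: K' = 48 00 00 00.
XOR each byte with 0x5c: 48⊕5c=14, 00⊕5c=5c, 00⊕5c=5c, 00⊕5c=5c.

145c5c5c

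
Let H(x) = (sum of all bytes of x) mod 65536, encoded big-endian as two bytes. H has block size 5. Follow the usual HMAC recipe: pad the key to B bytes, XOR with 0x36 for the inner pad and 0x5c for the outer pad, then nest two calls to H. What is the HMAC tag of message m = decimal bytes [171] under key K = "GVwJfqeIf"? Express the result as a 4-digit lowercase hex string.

Key "GVwJfqeIf" = 47 56 77 4a 66 71 65 49 66 is 9 bytes > B = 5, so hash it first: H(key) = 03 49, then zero-pad to 5 bytes: K' = 03 49 00 00 00.
K' ⊕ ipad = 35 7f 36 36 36.  K' ⊕ opad = 5f 15 5c 5c 5c.
Inner input = (K'⊕ipad) ∥ m = 35 7f 36 36 36 ∥ ab.
Inner hash: sum = 53+127+54+54+54+171 = 513 → 02 01.
Outer input = (K'⊕opad) ∥ inner = 5f 15 5c 5c 5c ∥ 02 01.
Outer hash (tag): sum = 95+21+92+92+92+2+1 = 395 → 01 8b.

018b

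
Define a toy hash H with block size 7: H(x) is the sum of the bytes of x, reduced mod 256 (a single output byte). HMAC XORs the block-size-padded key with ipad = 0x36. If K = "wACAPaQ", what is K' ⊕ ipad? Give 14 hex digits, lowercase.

Key "wACAPaQ" = 77 41 43 41 50 61 51 is exactly B = 7 bytes: K' = 77 41 43 41 50 61 51.
XOR each byte with 0x36: 77⊕36=41, 41⊕36=77, 43⊕36=75, 41⊕36=77, 50⊕36=66, 61⊕36=57, 51⊕36=67.

41777577665767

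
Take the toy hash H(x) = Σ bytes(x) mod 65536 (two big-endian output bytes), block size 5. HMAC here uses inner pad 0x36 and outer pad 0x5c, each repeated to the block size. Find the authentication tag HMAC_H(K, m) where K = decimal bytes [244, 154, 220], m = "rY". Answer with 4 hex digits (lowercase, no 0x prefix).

0338

Key decimal bytes [244, 154, 220] = f4 9a dc is 3 bytes ≤ B = 5; zero-pad to 5 bytes: K' = f4 9a dc 00 00.
K' ⊕ ipad = c2 ac ea 36 36.  K' ⊕ opad = a8 c6 80 5c 5c.
Inner input = (K'⊕ipad) ∥ m = c2 ac ea 36 36 ∥ 72 59.
Inner hash: sum = 194+172+234+54+54+114+89 = 911 → 03 8f.
Outer input = (K'⊕opad) ∥ inner = a8 c6 80 5c 5c ∥ 03 8f.
Outer hash (tag): sum = 168+198+128+92+92+3+143 = 824 → 03 38.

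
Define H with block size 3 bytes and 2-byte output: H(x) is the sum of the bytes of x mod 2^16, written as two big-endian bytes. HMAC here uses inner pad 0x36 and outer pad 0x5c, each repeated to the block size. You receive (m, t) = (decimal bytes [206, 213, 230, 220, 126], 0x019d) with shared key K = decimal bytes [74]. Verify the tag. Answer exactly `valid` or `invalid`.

valid

Key decimal bytes [74] = 4a is 1 byte ≤ B = 3; zero-pad to 3 bytes: K' = 4a 00 00.
K' ⊕ ipad = 7c 36 36; K' ⊕ opad = 16 5c 5c.
Inner hash: sum = 124+54+54+206+213+230+220+126 = 1227 → 04 cb.
Outer hash (recomputed tag): sum = 22+92+92+4+203 = 413 → 01 9d.
Recomputed tag = 019d; claimed = 019d → match.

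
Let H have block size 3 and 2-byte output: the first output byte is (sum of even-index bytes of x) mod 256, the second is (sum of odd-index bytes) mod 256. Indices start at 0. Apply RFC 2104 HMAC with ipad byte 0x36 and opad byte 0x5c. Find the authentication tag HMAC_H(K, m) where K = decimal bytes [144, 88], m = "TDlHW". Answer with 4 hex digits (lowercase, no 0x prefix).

ad6c

Key decimal bytes [144, 88] = 90 58 is 2 bytes ≤ B = 3; zero-pad to 3 bytes: K' = 90 58 00.
K' ⊕ ipad = a6 6e 36.  K' ⊕ opad = cc 04 5c.
Inner input = (K'⊕ipad) ∥ m = a6 6e 36 ∥ 54 44 6c 48 57.
Inner hash: even-index sum = 360 mod 256 = 104; odd-index sum = 389 mod 256 = 133 → 68 85.
Outer input = (K'⊕opad) ∥ inner = cc 04 5c ∥ 68 85.
Outer hash (tag): even-index sum = 429 mod 256 = 173; odd-index sum = 108 mod 256 = 108 → ad 6c.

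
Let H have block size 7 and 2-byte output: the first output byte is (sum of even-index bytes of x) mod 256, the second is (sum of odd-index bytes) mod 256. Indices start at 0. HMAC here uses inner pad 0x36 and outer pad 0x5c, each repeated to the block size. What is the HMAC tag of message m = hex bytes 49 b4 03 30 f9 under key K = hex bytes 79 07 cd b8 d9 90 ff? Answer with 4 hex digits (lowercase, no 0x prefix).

Key hex bytes 79 07 cd b8 d9 90 ff is exactly B = 7 bytes: K' = 79 07 cd b8 d9 90 ff.
K' ⊕ ipad = 4f 31 fb 8e ef a6 c9.  K' ⊕ opad = 25 5b 91 e4 85 cc a3.
Inner input = (K'⊕ipad) ∥ m = 4f 31 fb 8e ef a6 c9 ∥ 49 b4 03 30 f9.
Inner hash: even-index sum = 998 mod 256 = 230; odd-index sum = 682 mod 256 = 170 → e6 aa.
Outer input = (K'⊕opad) ∥ inner = 25 5b 91 e4 85 cc a3 ∥ e6 aa.
Outer hash (tag): even-index sum = 648 mod 256 = 136; odd-index sum = 753 mod 256 = 241 → 88 f1.

88f1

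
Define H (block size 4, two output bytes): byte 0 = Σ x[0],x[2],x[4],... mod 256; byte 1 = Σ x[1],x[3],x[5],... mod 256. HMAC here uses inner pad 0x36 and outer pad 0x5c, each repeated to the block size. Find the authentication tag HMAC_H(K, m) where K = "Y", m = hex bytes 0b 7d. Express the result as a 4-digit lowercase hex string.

Key "Y" = 59 is 1 byte ≤ B = 4; zero-pad to 4 bytes: K' = 59 00 00 00.
K' ⊕ ipad = 6f 36 36 36.  K' ⊕ opad = 05 5c 5c 5c.
Inner input = (K'⊕ipad) ∥ m = 6f 36 36 36 ∥ 0b 7d.
Inner hash: even-index sum = 176 mod 256 = 176; odd-index sum = 233 mod 256 = 233 → b0 e9.
Outer input = (K'⊕opad) ∥ inner = 05 5c 5c 5c ∥ b0 e9.
Outer hash (tag): even-index sum = 273 mod 256 = 17; odd-index sum = 417 mod 256 = 161 → 11 a1.

11a1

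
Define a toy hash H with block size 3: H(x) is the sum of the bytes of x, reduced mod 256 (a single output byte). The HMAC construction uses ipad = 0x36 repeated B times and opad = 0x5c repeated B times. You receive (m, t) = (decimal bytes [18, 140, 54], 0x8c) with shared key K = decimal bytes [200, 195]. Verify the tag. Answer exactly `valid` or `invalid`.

valid

Key decimal bytes [200, 195] = c8 c3 is 2 bytes ≤ B = 3; zero-pad to 3 bytes: K' = c8 c3 00.
K' ⊕ ipad = fe f5 36; K' ⊕ opad = 94 9f 5c.
Inner hash: sum = 254+245+54+18+140+54 = 765; mod 256 = 253 → fd.
Outer hash (recomputed tag): sum = 148+159+92+253 = 652; mod 256 = 140 → 8c.
Recomputed tag = 8c; claimed = 8c → match.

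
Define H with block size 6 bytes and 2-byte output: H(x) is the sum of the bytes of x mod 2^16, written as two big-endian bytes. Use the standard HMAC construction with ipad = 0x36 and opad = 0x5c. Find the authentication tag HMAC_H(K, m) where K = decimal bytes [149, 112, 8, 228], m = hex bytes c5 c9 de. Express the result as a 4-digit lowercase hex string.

038e

Key decimal bytes [149, 112, 8, 228] = 95 70 08 e4 is 4 bytes ≤ B = 6; zero-pad to 6 bytes: K' = 95 70 08 e4 00 00.
K' ⊕ ipad = a3 46 3e d2 36 36.  K' ⊕ opad = c9 2c 54 b8 5c 5c.
Inner input = (K'⊕ipad) ∥ m = a3 46 3e d2 36 36 ∥ c5 c9 de.
Inner hash: sum = 163+70+62+210+54+54+197+201+222 = 1233 → 04 d1.
Outer input = (K'⊕opad) ∥ inner = c9 2c 54 b8 5c 5c ∥ 04 d1.
Outer hash (tag): sum = 201+44+84+184+92+92+4+209 = 910 → 03 8e.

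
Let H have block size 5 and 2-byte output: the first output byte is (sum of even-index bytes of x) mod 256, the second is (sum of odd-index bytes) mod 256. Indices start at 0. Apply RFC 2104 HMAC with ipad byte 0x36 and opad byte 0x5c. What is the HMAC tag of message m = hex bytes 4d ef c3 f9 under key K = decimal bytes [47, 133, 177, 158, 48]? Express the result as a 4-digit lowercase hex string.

3729

Key decimal bytes [47, 133, 177, 158, 48] = 2f 85 b1 9e 30 is exactly B = 5 bytes: K' = 2f 85 b1 9e 30.
K' ⊕ ipad = 19 b3 87 a8 06.  K' ⊕ opad = 73 d9 ed c2 6c.
Inner input = (K'⊕ipad) ∥ m = 19 b3 87 a8 06 ∥ 4d ef c3 f9.
Inner hash: even-index sum = 654 mod 256 = 142; odd-index sum = 619 mod 256 = 107 → 8e 6b.
Outer input = (K'⊕opad) ∥ inner = 73 d9 ed c2 6c ∥ 8e 6b.
Outer hash (tag): even-index sum = 567 mod 256 = 55; odd-index sum = 553 mod 256 = 41 → 37 29.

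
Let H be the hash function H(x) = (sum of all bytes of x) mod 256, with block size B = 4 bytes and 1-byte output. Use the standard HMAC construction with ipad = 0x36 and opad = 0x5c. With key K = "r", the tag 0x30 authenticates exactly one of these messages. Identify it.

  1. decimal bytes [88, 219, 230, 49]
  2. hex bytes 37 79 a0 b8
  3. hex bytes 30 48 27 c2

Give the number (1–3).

2

Key "r" = 72 is 1 byte ≤ B = 4; zero-pad to 4 bytes: K' = 72 00 00 00.
K' ⊕ ipad = 44 36 36 36; K' ⊕ opad = 2e 5c 5c 5c.
m1: inner = H(44 36 36 36 58 db e6 31) = 30; tag = H(2e 5c 5c 5c 30) = 72
m2: inner = H(44 36 36 36 37 79 a0 b8) = ee; tag = H(2e 5c 5c 5c ee) = 30 ← matches
m3: inner = H(44 36 36 36 30 48 27 c2) = 47; tag = H(2e 5c 5c 5c 47) = 89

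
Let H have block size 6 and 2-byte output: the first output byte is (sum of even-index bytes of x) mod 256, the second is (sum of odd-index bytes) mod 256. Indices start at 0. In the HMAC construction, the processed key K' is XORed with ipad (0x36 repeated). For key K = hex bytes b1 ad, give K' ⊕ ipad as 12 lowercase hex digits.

Key hex bytes b1 ad is 2 bytes ≤ B = 6; zero-pad to 6 bytes: K' = b1 ad 00 00 00 00.
XOR each byte with 0x36: b1⊕36=87, ad⊕36=9b, 00⊕36=36, 00⊕36=36, 00⊕36=36, 00⊕36=36.

879b36363636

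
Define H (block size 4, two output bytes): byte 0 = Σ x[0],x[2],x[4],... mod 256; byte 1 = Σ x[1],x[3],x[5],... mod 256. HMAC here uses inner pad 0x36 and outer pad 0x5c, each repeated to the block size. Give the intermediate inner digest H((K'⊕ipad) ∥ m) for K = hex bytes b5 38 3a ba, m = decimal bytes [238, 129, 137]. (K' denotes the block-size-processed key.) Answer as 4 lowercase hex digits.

061b

Key hex bytes b5 38 3a ba is exactly B = 4 bytes: K' = b5 38 3a ba.
K' ⊕ ipad = 83 0e 0c 8c.
Inner input = 83 0e 0c 8c ∥ ee 81 89.
Inner hash: even-index sum = 518 mod 256 = 6; odd-index sum = 283 mod 256 = 27 → 06 1b.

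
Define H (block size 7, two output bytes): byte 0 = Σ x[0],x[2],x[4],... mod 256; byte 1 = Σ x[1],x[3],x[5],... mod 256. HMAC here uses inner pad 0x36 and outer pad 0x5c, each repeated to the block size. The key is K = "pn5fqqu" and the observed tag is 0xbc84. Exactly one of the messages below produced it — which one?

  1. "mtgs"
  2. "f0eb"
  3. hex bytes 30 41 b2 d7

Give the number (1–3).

Key "pn5fqqu" = 70 6e 35 66 71 71 75 is exactly B = 7 bytes: K' = 70 6e 35 66 71 71 75.
K' ⊕ ipad = 46 58 03 50 47 47 43; K' ⊕ opad = 2c 32 69 3a 2d 2d 29.
m1: inner = H(46 58 03 50 47 47 43 6d 74 67 73) = ba c3; tag = H(2c 32 69 3a 2d 2d 29 ba c3) = ae53
m2: inner = H(46 58 03 50 47 47 43 66 30 65 62) = 65 ba; tag = H(2c 32 69 3a 2d 2d 29 65 ba) = a5fe
m3: inner = H(46 58 03 50 47 47 43 30 41 b2 d7) = eb d1; tag = H(2c 32 69 3a 2d 2d 29 eb d1) = bc84 ← matches

3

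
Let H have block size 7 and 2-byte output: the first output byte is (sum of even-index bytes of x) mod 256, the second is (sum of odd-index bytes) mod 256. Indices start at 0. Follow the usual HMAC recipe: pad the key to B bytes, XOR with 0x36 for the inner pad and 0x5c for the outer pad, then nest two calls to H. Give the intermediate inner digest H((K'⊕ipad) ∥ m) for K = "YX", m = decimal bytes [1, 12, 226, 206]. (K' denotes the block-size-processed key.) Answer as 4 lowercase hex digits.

ebbd

Key "YX" = 59 58 is 2 bytes ≤ B = 7; zero-pad to 7 bytes: K' = 59 58 00 00 00 00 00.
K' ⊕ ipad = 6f 6e 36 36 36 36 36.
Inner input = 6f 6e 36 36 36 36 36 ∥ 01 0c e2 ce.
Inner hash: even-index sum = 491 mod 256 = 235; odd-index sum = 445 mod 256 = 189 → eb bd.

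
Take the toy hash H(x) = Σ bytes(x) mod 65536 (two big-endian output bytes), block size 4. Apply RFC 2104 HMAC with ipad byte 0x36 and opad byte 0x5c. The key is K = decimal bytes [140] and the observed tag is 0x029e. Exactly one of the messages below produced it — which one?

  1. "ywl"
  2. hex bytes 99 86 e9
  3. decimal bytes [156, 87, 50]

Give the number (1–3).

1

Key decimal bytes [140] = 8c is 1 byte ≤ B = 4; zero-pad to 4 bytes: K' = 8c 00 00 00.
K' ⊕ ipad = ba 36 36 36; K' ⊕ opad = d0 5c 5c 5c.
m1: inner = H(ba 36 36 36 79 77 6c) = 02 b8; tag = H(d0 5c 5c 5c 02 b8) = 029e ← matches
m2: inner = H(ba 36 36 36 99 86 e9) = 03 64; tag = H(d0 5c 5c 5c 03 64) = 024b
m3: inner = H(ba 36 36 36 9c 57 32) = 02 81; tag = H(d0 5c 5c 5c 02 81) = 0267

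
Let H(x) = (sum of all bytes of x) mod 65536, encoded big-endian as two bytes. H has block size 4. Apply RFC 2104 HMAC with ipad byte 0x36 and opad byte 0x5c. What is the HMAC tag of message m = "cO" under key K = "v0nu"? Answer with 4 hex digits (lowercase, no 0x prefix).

Key "v0nu" = 76 30 6e 75 is exactly B = 4 bytes: K' = 76 30 6e 75.
K' ⊕ ipad = 40 06 58 43.  K' ⊕ opad = 2a 6c 32 29.
Inner input = (K'⊕ipad) ∥ m = 40 06 58 43 ∥ 63 4f.
Inner hash: sum = 64+6+88+67+99+79 = 403 → 01 93.
Outer input = (K'⊕opad) ∥ inner = 2a 6c 32 29 ∥ 01 93.
Outer hash (tag): sum = 42+108+50+41+1+147 = 389 → 01 85.

0185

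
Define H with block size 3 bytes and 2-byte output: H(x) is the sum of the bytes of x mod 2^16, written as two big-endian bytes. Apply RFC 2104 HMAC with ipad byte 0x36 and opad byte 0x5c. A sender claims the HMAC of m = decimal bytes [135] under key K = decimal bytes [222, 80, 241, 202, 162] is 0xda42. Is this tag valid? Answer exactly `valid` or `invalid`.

invalid

Key decimal bytes [222, 80, 241, 202, 162] = de 50 f1 ca a2 is 5 bytes > B = 3, so hash it first: H(key) = 03 8b, then zero-pad to 3 bytes: K' = 03 8b 00.
K' ⊕ ipad = 35 bd 36; K' ⊕ opad = 5f d7 5c.
Inner hash: sum = 53+189+54+135 = 431 → 01 af.
Outer hash (recomputed tag): sum = 95+215+92+1+175 = 578 → 02 42.
Recomputed tag = 0242; claimed = da42 → mismatch.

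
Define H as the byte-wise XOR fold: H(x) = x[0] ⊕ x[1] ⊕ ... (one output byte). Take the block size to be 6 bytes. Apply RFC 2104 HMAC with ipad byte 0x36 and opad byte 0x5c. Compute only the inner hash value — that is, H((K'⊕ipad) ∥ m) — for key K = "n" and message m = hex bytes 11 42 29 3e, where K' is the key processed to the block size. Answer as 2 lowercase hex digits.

Key "n" = 6e is 1 byte ≤ B = 6; zero-pad to 6 bytes: K' = 6e 00 00 00 00 00.
K' ⊕ ipad = 58 36 36 36 36 36.
Inner input = 58 36 36 36 36 36 ∥ 11 42 29 3e.
Inner hash: XOR 58⊕36⊕36⊕36⊕36⊕36⊕11⊕42⊕29⊕3e = 2a.

2a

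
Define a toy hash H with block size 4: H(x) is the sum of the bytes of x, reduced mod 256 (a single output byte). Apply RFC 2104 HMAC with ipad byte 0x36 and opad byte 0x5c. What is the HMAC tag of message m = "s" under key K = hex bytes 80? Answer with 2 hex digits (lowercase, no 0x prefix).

Key hex bytes 80 is 1 byte ≤ B = 4; zero-pad to 4 bytes: K' = 80 00 00 00.
K' ⊕ ipad = b6 36 36 36.  K' ⊕ opad = dc 5c 5c 5c.
Inner input = (K'⊕ipad) ∥ m = b6 36 36 36 ∥ 73.
Inner hash: sum = 182+54+54+54+115 = 459; mod 256 = 203 → cb.
Outer input = (K'⊕opad) ∥ inner = dc 5c 5c 5c ∥ cb.
Outer hash (tag): sum = 220+92+92+92+203 = 699; mod 256 = 187 → bb.

bb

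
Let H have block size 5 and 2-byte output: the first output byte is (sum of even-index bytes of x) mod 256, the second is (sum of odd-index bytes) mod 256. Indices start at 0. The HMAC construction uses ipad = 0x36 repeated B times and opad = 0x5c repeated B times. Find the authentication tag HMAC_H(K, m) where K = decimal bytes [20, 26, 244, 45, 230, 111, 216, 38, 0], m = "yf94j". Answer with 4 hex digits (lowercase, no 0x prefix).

8ed2

Key decimal bytes [20, 26, 244, 45, 230, 111, 216, 38, 0] = 14 1a f4 2d e6 6f d8 26 00 is 9 bytes > B = 5, so hash it first: H(key) = c6 dc, then zero-pad to 5 bytes: K' = c6 dc 00 00 00.
K' ⊕ ipad = f0 ea 36 36 36.  K' ⊕ opad = 9a 80 5c 5c 5c.
Inner input = (K'⊕ipad) ∥ m = f0 ea 36 36 36 ∥ 79 66 39 34 6a.
Inner hash: even-index sum = 502 mod 256 = 246; odd-index sum = 572 mod 256 = 60 → f6 3c.
Outer input = (K'⊕opad) ∥ inner = 9a 80 5c 5c 5c ∥ f6 3c.
Outer hash (tag): even-index sum = 398 mod 256 = 142; odd-index sum = 466 mod 256 = 210 → 8e d2.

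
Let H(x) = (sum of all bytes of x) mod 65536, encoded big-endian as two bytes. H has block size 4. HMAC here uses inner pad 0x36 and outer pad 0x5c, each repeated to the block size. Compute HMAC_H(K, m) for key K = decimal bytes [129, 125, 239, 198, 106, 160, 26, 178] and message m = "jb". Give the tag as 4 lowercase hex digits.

Key decimal bytes [129, 125, 239, 198, 106, 160, 26, 178] = 81 7d ef c6 6a a0 1a b2 is 8 bytes > B = 4, so hash it first: H(key) = 04 89, then zero-pad to 4 bytes: K' = 04 89 00 00.
K' ⊕ ipad = 32 bf 36 36.  K' ⊕ opad = 58 d5 5c 5c.
Inner input = (K'⊕ipad) ∥ m = 32 bf 36 36 ∥ 6a 62.
Inner hash: sum = 50+191+54+54+106+98 = 553 → 02 29.
Outer input = (K'⊕opad) ∥ inner = 58 d5 5c 5c ∥ 02 29.
Outer hash (tag): sum = 88+213+92+92+2+41 = 528 → 02 10.

0210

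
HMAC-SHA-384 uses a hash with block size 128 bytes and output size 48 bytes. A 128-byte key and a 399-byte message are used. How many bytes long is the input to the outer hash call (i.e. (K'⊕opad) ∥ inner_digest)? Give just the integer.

176

Key is 128 ≤ 128 bytes, zero-padded: |K'| = 128.
Outer input = (K'⊕opad) ∥ H(inner) → 128 + 48 = 176 bytes.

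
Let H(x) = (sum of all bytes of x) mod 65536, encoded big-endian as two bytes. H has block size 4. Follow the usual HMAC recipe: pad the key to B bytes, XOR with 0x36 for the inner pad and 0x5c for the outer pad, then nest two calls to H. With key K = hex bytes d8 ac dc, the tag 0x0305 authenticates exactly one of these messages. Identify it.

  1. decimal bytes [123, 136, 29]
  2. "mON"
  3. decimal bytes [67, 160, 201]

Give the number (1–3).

2

Key hex bytes d8 ac dc is 3 bytes ≤ B = 4; zero-pad to 4 bytes: K' = d8 ac dc 00.
K' ⊕ ipad = ee 9a ea 36; K' ⊕ opad = 84 f0 80 5c.
m1: inner = H(ee 9a ea 36 7b 88 1d) = 03 c8; tag = H(84 f0 80 5c 03 c8) = 031b
m2: inner = H(ee 9a ea 36 6d 4f 4e) = 03 b2; tag = H(84 f0 80 5c 03 b2) = 0305 ← matches
m3: inner = H(ee 9a ea 36 43 a0 c9) = 04 54; tag = H(84 f0 80 5c 04 54) = 02a8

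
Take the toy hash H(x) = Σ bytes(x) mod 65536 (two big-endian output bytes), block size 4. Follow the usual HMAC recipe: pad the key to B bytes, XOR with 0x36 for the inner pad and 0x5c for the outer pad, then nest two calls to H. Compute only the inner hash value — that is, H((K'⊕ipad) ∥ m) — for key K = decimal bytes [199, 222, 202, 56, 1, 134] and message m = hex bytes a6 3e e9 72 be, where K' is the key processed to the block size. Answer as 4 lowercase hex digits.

03b6

Key decimal bytes [199, 222, 202, 56, 1, 134] = c7 de ca 38 01 86 is 6 bytes > B = 4, so hash it first: H(key) = 03 2e, then zero-pad to 4 bytes: K' = 03 2e 00 00.
K' ⊕ ipad = 35 18 36 36.
Inner input = 35 18 36 36 ∥ a6 3e e9 72 be.
Inner hash: sum = 53+24+54+54+166+62+233+114+190 = 950 → 03 b6.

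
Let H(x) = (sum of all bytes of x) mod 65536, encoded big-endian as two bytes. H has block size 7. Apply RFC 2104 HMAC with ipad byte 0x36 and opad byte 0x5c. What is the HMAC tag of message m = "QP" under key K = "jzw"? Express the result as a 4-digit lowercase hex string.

Key "jzw" = 6a 7a 77 is 3 bytes ≤ B = 7; zero-pad to 7 bytes: K' = 6a 7a 77 00 00 00 00.
K' ⊕ ipad = 5c 4c 41 36 36 36 36.  K' ⊕ opad = 36 26 2b 5c 5c 5c 5c.
Inner input = (K'⊕ipad) ∥ m = 5c 4c 41 36 36 36 36 ∥ 51 50.
Inner hash: sum = 92+76+65+54+54+54+54+81+80 = 610 → 02 62.
Outer input = (K'⊕opad) ∥ inner = 36 26 2b 5c 5c 5c 5c ∥ 02 62.
Outer hash (tag): sum = 54+38+43+92+92+92+92+2+98 = 603 → 02 5b.

025b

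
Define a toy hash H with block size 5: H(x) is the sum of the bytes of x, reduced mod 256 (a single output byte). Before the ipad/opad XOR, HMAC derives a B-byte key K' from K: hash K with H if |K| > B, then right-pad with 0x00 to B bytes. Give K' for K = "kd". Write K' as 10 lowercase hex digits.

6b64000000

Key "kd" = 6b 64 is 2 bytes ≤ B = 5; zero-pad to 5 bytes: K' = 6b 64 00 00 00.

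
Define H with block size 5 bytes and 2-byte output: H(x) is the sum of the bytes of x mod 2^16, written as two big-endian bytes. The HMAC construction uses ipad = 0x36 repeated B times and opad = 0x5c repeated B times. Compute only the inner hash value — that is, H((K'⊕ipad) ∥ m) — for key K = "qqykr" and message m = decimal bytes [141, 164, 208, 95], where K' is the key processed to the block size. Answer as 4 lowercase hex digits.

03de

Key "qqykr" = 71 71 79 6b 72 is exactly B = 5 bytes: K' = 71 71 79 6b 72.
K' ⊕ ipad = 47 47 4f 5d 44.
Inner input = 47 47 4f 5d 44 ∥ 8d a4 d0 5f.
Inner hash: sum = 71+71+79+93+68+141+164+208+95 = 990 → 03 de.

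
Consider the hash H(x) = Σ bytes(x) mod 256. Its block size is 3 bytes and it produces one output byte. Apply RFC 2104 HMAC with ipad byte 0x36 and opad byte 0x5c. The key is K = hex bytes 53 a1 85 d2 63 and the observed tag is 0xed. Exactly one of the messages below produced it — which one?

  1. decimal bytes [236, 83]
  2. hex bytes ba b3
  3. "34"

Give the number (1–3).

Key hex bytes 53 a1 85 d2 63 is 5 bytes > B = 3, so hash it first: H(key) = ae, then zero-pad to 3 bytes: K' = ae 00 00.
K' ⊕ ipad = 98 36 36; K' ⊕ opad = f2 5c 5c.
m1: inner = H(98 36 36 ec 53) = 43; tag = H(f2 5c 5c 43) = ed ← matches
m2: inner = H(98 36 36 ba b3) = 71; tag = H(f2 5c 5c 71) = 1b
m3: inner = H(98 36 36 33 34) = 6b; tag = H(f2 5c 5c 6b) = 15

1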